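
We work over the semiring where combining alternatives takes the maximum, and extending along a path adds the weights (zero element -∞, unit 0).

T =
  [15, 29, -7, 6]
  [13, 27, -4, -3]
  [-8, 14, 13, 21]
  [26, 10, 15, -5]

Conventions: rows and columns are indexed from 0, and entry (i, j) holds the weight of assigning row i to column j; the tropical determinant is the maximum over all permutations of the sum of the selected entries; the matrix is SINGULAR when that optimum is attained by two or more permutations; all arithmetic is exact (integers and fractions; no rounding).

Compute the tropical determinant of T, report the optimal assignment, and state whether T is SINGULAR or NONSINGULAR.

σ = (0, 1, 2, 3): 15 + 27 + 13 + (-5) = 50
σ = (0, 1, 3, 2): 15 + 27 + 21 + 15 = 78
σ = (0, 2, 1, 3): 15 + (-4) + 14 + (-5) = 20
σ = (0, 2, 3, 1): 15 + (-4) + 21 + 10 = 42
σ = (0, 3, 1, 2): 15 + (-3) + 14 + 15 = 41
σ = (0, 3, 2, 1): 15 + (-3) + 13 + 10 = 35
σ = (1, 0, 2, 3): 29 + 13 + 13 + (-5) = 50
σ = (1, 0, 3, 2): 29 + 13 + 21 + 15 = 78
σ = (1, 2, 0, 3): 29 + (-4) + (-8) + (-5) = 12
σ = (1, 2, 3, 0): 29 + (-4) + 21 + 26 = 72
σ = (1, 3, 0, 2): 29 + (-3) + (-8) + 15 = 33
σ = (1, 3, 2, 0): 29 + (-3) + 13 + 26 = 65
σ = (2, 0, 1, 3): (-7) + 13 + 14 + (-5) = 15
σ = (2, 0, 3, 1): (-7) + 13 + 21 + 10 = 37
σ = (2, 1, 0, 3): (-7) + 27 + (-8) + (-5) = 7
σ = (2, 1, 3, 0): (-7) + 27 + 21 + 26 = 67
σ = (2, 3, 0, 1): (-7) + (-3) + (-8) + 10 = -8
σ = (2, 3, 1, 0): (-7) + (-3) + 14 + 26 = 30
σ = (3, 0, 1, 2): 6 + 13 + 14 + 15 = 48
σ = (3, 0, 2, 1): 6 + 13 + 13 + 10 = 42
σ = (3, 1, 0, 2): 6 + 27 + (-8) + 15 = 40
σ = (3, 1, 2, 0): 6 + 27 + 13 + 26 = 72
σ = (3, 2, 0, 1): 6 + (-4) + (-8) + 10 = 4
σ = (3, 2, 1, 0): 6 + (-4) + 14 + 26 = 42
Optimal value attained by: σ = (0, 1, 3, 2).
Answer: det⊕(T) = 78; verdict: SINGULAR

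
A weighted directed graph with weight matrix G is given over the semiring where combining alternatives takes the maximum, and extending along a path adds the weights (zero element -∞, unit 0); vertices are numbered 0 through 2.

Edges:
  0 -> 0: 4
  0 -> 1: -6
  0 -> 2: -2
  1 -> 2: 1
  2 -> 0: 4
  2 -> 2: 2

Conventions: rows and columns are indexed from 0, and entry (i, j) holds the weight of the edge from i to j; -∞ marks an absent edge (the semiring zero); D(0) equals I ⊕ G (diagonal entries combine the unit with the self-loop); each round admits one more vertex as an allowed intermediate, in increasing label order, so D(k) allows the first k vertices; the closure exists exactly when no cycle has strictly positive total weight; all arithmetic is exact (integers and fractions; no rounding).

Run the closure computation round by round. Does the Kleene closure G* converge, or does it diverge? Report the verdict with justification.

Detection: at round 0, diagonal entry (0, 0) turns strictly positive.
Key observation: the cycle 0->0 has total weight 4, which is strictly positive.
Answer: DIVERGES — positive cycle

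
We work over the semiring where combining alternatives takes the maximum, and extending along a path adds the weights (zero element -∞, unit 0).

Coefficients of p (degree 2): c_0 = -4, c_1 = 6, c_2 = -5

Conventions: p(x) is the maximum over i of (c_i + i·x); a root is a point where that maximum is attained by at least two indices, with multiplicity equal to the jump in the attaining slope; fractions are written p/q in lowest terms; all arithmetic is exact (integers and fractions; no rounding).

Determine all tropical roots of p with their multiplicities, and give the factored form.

hull edge (i=0, c=-4) to (i=1, c=6): slope 10, span 1
hull edge (i=1, c=6) to (i=2, c=-5): slope -11, span 1
Factored form: p(x) = -5 ⊗ (x ⊕ (-10)) ⊗ (x ⊕ 11)
Answer: roots = -10 (mult 1), 11 (mult 1)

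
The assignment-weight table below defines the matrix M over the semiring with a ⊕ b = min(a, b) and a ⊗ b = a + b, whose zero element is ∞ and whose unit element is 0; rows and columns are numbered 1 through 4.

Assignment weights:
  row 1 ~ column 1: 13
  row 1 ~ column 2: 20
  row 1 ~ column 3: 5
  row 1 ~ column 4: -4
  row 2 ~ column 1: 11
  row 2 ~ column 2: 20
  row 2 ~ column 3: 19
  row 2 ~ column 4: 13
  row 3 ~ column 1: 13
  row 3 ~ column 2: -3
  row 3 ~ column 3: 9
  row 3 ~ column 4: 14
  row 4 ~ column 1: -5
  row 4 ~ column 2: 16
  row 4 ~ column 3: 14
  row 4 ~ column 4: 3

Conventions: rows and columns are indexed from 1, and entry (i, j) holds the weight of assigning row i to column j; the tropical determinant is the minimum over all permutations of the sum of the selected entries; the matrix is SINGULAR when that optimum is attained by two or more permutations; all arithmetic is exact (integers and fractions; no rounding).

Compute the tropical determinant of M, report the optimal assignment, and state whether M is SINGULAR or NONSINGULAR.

σ = (1, 2, 3, 4): 13 + 20 + 9 + 3 = 45
σ = (1, 2, 4, 3): 13 + 20 + 14 + 14 = 61
σ = (1, 3, 2, 4): 13 + 19 + (-3) + 3 = 32
σ = (1, 3, 4, 2): 13 + 19 + 14 + 16 = 62
σ = (1, 4, 2, 3): 13 + 13 + (-3) + 14 = 37
σ = (1, 4, 3, 2): 13 + 13 + 9 + 16 = 51
σ = (2, 1, 3, 4): 20 + 11 + 9 + 3 = 43
σ = (2, 1, 4, 3): 20 + 11 + 14 + 14 = 59
σ = (2, 3, 1, 4): 20 + 19 + 13 + 3 = 55
σ = (2, 3, 4, 1): 20 + 19 + 14 + (-5) = 48
σ = (2, 4, 1, 3): 20 + 13 + 13 + 14 = 60
σ = (2, 4, 3, 1): 20 + 13 + 9 + (-5) = 37
σ = (3, 1, 2, 4): 5 + 11 + (-3) + 3 = 16
σ = (3, 1, 4, 2): 5 + 11 + 14 + 16 = 46
σ = (3, 2, 1, 4): 5 + 20 + 13 + 3 = 41
σ = (3, 2, 4, 1): 5 + 20 + 14 + (-5) = 34
σ = (3, 4, 1, 2): 5 + 13 + 13 + 16 = 47
σ = (3, 4, 2, 1): 5 + 13 + (-3) + (-5) = 10
σ = (4, 1, 2, 3): (-4) + 11 + (-3) + 14 = 18
σ = (4, 1, 3, 2): (-4) + 11 + 9 + 16 = 32
σ = (4, 2, 1, 3): (-4) + 20 + 13 + 14 = 43
σ = (4, 2, 3, 1): (-4) + 20 + 9 + (-5) = 20
σ = (4, 3, 1, 2): (-4) + 19 + 13 + 16 = 44
σ = (4, 3, 2, 1): (-4) + 19 + (-3) + (-5) = 7
Optimal value attained by: σ = (4, 3, 2, 1).
Answer: det⊕(M) = 7; verdict: NONSINGULAR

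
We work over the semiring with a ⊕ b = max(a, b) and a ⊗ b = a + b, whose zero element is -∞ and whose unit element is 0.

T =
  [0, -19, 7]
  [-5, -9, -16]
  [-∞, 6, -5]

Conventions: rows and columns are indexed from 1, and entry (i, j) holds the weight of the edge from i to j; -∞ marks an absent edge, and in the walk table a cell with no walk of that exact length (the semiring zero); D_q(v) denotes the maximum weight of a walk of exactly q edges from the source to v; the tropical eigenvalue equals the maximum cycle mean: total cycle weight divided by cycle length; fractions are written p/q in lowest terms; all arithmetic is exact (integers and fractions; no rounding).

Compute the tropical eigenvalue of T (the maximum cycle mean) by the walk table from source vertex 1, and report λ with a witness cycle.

q=0: [0, -∞, -∞]
q=1: [0, -19, 7]
q=2: [0, 13, 7]
q=3: [8, 13, 7]
Optimal cycle mean attained by: cycle 1->3->2->1, total 7 + 6 + (-5), length 3.
Answer: λ = 8/3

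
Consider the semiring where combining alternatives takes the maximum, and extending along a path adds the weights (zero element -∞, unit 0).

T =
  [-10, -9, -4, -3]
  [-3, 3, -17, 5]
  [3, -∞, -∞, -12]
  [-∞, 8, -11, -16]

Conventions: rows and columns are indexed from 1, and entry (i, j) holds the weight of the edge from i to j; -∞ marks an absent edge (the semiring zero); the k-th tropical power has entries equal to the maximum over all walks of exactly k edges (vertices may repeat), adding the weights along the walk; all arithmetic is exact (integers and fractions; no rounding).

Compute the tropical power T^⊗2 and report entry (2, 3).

T^⊗2:
  [-1, 5, -14, -4]
  [0, 13, -6, 8]
  [-7, -4, -1, 0]
  [5, 11, -9, 13]
Key observation: the optimum is the walk 2->4->3, with weight 5 + (-11) = -6.
Optimal value attained by: walk 2->4->3.
Answer: (T^⊗2)[2][3] = -6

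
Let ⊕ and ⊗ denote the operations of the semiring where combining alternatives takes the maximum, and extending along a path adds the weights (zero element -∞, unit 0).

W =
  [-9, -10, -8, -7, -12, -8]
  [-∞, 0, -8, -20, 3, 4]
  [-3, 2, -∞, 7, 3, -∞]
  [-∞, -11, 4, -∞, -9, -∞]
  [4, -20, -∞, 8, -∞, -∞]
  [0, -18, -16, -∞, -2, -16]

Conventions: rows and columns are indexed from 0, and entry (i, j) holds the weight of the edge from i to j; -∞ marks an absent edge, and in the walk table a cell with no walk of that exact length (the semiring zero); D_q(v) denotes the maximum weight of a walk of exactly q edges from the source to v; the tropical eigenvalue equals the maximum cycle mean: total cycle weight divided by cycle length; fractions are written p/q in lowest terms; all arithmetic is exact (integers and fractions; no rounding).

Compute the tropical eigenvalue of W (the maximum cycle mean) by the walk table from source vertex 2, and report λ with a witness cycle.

q=0: [-∞, -∞, 0, -∞, -∞, -∞]
q=1: [-3, 2, -∞, 7, 3, -∞]
q=2: [7, 2, 11, 11, 5, 6]
q=3: [9, 13, 15, 18, 14, 6]
q=4: [18, 17, 22, 22, 18, 17]
q=5: [22, 24, 26, 29, 25, 21]
q=6: [29, 28, 33, 33, 29, 28]
Optimal cycle mean attained by: cycle 2->3->2, total 7 + 4, length 2.
Answer: λ = 11/2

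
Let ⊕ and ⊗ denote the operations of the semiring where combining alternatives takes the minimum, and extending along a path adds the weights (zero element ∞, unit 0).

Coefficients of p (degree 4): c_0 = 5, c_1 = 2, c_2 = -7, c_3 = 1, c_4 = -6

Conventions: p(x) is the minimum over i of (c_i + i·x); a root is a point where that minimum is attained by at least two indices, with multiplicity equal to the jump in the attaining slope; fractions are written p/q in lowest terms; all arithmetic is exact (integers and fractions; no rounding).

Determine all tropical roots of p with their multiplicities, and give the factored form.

hull edge (i=0, c=5) to (i=2, c=-7): slope -6, span 2
hull edge (i=2, c=-7) to (i=4, c=-6): slope 1/2, span 2
Factored form: p(x) = -6 ⊗ (x ⊕ (-1/2)) ⊗ (x ⊕ (-1/2)) ⊗ (x ⊕ 6) ⊗ (x ⊕ 6)
Answer: roots = -1/2 (mult 2), 6 (mult 2)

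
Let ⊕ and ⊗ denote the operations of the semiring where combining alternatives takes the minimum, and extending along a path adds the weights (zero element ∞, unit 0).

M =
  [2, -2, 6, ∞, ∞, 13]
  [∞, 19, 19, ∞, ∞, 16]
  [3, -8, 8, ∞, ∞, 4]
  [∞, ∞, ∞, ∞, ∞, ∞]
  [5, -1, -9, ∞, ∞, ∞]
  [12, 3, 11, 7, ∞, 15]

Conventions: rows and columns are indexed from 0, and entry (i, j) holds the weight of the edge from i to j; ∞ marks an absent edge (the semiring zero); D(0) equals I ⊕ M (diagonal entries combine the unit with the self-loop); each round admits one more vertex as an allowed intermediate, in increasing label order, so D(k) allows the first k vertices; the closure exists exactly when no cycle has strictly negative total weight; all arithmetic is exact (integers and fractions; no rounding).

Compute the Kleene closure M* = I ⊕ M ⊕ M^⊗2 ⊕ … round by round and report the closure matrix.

D(0):
  [0, -2, 6, ∞, ∞, 13]
  [∞, 0, 19, ∞, ∞, 16]
  [3, -8, 0, ∞, ∞, 4]
  [∞, ∞, ∞, 0, ∞, ∞]
  [5, -1, -9, ∞, 0, ∞]
  [12, 3, 11, 7, ∞, 0]
D(1):
  [0, -2, 6, ∞, ∞, 13]
  [∞, 0, 19, ∞, ∞, 16]
  [3, -8, 0, ∞, ∞, 4]
  [∞, ∞, ∞, 0, ∞, ∞]
  [5, -1, -9, ∞, 0, 18]
  [12, 3, 11, 7, ∞, 0]
D(2):
  [0, -2, 6, ∞, ∞, 13]
  [∞, 0, 19, ∞, ∞, 16]
  [3, -8, 0, ∞, ∞, 4]
  [∞, ∞, ∞, 0, ∞, ∞]
  [5, -1, -9, ∞, 0, 15]
  [12, 3, 11, 7, ∞, 0]
D(3):
  [0, -2, 6, ∞, ∞, 10]
  [22, 0, 19, ∞, ∞, 16]
  [3, -8, 0, ∞, ∞, 4]
  [∞, ∞, ∞, 0, ∞, ∞]
  [-6, -17, -9, ∞, 0, -5]
  [12, 3, 11, 7, ∞, 0]
D(4):
  [0, -2, 6, ∞, ∞, 10]
  [22, 0, 19, ∞, ∞, 16]
  [3, -8, 0, ∞, ∞, 4]
  [∞, ∞, ∞, 0, ∞, ∞]
  [-6, -17, -9, ∞, 0, -5]
  [12, 3, 11, 7, ∞, 0]
D(5):
  [0, -2, 6, ∞, ∞, 10]
  [22, 0, 19, ∞, ∞, 16]
  [3, -8, 0, ∞, ∞, 4]
  [∞, ∞, ∞, 0, ∞, ∞]
  [-6, -17, -9, ∞, 0, -5]
  [12, 3, 11, 7, ∞, 0]
D(6):
  [0, -2, 6, 17, ∞, 10]
  [22, 0, 19, 23, ∞, 16]
  [3, -8, 0, 11, ∞, 4]
  [∞, ∞, ∞, 0, ∞, ∞]
  [-6, -17, -9, 2, 0, -5]
  [12, 3, 11, 7, ∞, 0]
Answer: M* = [[0, -2, 6, 17, ∞, 10], [22, 0, 19, 23, ∞, 16], [3, -8, 0, 11, ∞, 4], [∞, ∞, ∞, 0, ∞, ∞], [-6, -17, -9, 2, 0, -5], [12, 3, 11, 7, ∞, 0]]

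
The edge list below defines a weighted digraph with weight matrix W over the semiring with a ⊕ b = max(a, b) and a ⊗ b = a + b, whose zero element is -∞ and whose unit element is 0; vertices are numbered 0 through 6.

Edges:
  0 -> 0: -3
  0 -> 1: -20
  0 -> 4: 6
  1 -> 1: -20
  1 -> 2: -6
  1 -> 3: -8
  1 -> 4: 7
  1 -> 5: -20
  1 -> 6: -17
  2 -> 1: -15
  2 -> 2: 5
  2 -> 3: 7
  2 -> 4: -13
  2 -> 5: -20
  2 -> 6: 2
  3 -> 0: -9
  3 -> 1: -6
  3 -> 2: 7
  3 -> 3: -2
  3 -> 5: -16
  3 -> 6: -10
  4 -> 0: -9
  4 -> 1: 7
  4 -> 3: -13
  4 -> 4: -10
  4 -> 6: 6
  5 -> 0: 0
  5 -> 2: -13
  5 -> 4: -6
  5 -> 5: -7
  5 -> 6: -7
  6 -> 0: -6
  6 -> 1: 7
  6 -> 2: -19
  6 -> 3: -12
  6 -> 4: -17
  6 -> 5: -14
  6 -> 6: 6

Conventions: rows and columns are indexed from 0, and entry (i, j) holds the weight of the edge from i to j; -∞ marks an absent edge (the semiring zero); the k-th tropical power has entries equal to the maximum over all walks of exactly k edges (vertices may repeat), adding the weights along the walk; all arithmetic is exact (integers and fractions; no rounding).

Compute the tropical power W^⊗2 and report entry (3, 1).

W^⊗2:
  [-3, 13, -26, -7, 3, -40, 12]
  [-2, 14, -1, 1, -3, -24, 13]
  [-2, 9, 14, 12, -8, -9, 8]
  [-11, -3, 12, 14, 1, -13, 9]
  [0, 13, 1, -1, 14, -8, 12]
  [-3, 1, -8, -6, 6, -14, 0]
  [0, 13, 1, -1, 14, -8, 12]
Key observation: the optimum is the walk 3->6->1, with weight (-10) + 7 = -3.
Optimal value attained by: walk 3->6->1.
Answer: (W^⊗2)[3][1] = -3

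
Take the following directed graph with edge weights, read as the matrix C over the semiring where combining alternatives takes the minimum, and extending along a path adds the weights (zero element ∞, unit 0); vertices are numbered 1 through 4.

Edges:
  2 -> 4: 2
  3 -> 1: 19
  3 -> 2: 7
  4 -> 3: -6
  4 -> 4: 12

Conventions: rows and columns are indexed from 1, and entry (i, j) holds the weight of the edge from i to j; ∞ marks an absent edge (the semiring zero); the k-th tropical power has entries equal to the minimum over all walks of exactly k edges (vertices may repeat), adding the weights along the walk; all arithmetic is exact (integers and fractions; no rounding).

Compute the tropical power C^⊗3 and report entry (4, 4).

C^⊗2:
  [∞, ∞, ∞, ∞]
  [∞, ∞, -4, 14]
  [∞, ∞, ∞, 9]
  [13, 1, 6, 24]
C^⊗3:
  [∞, ∞, ∞, ∞]
  [15, 3, 8, 26]
  [∞, ∞, 3, 21]
  [25, 13, 18, 3]
Key observation: the optimum is the walk 4->3->2->4, with weight (-6) + 7 + 2 = 3.
Optimal value attained by: walk 4->3->2->4.
Answer: (C^⊗3)[4][4] = 3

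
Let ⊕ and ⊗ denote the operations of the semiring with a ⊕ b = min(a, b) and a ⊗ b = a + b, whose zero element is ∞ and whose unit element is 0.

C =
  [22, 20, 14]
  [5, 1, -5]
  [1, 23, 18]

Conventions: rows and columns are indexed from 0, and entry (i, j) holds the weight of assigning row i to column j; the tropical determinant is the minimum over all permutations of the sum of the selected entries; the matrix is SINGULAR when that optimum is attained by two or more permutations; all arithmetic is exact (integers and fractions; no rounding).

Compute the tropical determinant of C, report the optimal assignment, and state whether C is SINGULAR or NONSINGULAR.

σ = (0, 1, 2): 22 + 1 + 18 = 41
σ = (0, 2, 1): 22 + (-5) + 23 = 40
σ = (1, 0, 2): 20 + 5 + 18 = 43
σ = (1, 2, 0): 20 + (-5) + 1 = 16
σ = (2, 0, 1): 14 + 5 + 23 = 42
σ = (2, 1, 0): 14 + 1 + 1 = 16
Optimal value attained by: σ = (1, 2, 0).
Answer: det⊕(C) = 16; verdict: SINGULAR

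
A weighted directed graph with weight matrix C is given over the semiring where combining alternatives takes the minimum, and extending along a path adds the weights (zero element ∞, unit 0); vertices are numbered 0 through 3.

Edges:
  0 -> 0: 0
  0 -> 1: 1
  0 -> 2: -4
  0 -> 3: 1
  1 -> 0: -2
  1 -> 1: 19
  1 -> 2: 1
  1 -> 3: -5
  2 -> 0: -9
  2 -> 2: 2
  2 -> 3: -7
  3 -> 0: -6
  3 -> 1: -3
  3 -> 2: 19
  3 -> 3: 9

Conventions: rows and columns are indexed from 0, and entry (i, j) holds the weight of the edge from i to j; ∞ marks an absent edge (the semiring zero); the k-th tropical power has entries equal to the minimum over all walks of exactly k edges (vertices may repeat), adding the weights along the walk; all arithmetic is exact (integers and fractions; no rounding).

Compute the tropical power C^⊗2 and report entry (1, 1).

C^⊗2:
  [-13, -2, -4, -11]
  [-11, -8, -6, -6]
  [-13, -10, -13, -8]
  [-6, -5, -10, -8]
Key observation: the optimum is the walk 1->3->1, with weight (-5) + (-3) = -8.
Optimal value attained by: walk 1->3->1.
Answer: (C^⊗2)[1][1] = -8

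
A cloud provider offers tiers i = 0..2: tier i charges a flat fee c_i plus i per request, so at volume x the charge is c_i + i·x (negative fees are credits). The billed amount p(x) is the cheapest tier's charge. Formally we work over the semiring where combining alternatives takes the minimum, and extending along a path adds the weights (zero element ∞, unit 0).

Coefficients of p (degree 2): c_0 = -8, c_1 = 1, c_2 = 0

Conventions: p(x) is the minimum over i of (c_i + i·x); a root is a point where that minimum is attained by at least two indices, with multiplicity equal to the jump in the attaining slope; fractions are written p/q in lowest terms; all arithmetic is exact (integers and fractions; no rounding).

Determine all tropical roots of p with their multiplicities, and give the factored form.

hull edge (i=0, c=-8) to (i=2, c=0): slope 4, span 2
Factored form: p(x) = 0 ⊗ (x ⊕ (-4)) ⊗ (x ⊕ (-4))
Answer: roots = -4 (mult 2)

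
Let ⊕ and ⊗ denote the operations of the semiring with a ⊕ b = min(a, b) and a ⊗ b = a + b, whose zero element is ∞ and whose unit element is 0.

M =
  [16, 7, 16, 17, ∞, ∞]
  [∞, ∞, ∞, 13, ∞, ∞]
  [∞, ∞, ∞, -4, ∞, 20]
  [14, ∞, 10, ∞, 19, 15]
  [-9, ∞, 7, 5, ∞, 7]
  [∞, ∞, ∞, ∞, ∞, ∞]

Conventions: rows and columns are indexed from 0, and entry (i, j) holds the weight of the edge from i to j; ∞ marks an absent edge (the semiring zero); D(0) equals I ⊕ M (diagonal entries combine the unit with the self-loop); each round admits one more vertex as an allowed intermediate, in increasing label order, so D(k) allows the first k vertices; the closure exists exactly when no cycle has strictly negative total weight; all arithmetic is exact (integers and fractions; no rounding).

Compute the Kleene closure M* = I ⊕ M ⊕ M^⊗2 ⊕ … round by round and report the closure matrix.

D(0):
  [0, 7, 16, 17, ∞, ∞]
  [∞, 0, ∞, 13, ∞, ∞]
  [∞, ∞, 0, -4, ∞, 20]
  [14, ∞, 10, 0, 19, 15]
  [-9, ∞, 7, 5, 0, 7]
  [∞, ∞, ∞, ∞, ∞, 0]
D(1):
  [0, 7, 16, 17, ∞, ∞]
  [∞, 0, ∞, 13, ∞, ∞]
  [∞, ∞, 0, -4, ∞, 20]
  [14, 21, 10, 0, 19, 15]
  [-9, -2, 7, 5, 0, 7]
  [∞, ∞, ∞, ∞, ∞, 0]
D(2):
  [0, 7, 16, 17, ∞, ∞]
  [∞, 0, ∞, 13, ∞, ∞]
  [∞, ∞, 0, -4, ∞, 20]
  [14, 21, 10, 0, 19, 15]
  [-9, -2, 7, 5, 0, 7]
  [∞, ∞, ∞, ∞, ∞, 0]
D(3):
  [0, 7, 16, 12, ∞, 36]
  [∞, 0, ∞, 13, ∞, ∞]
  [∞, ∞, 0, -4, ∞, 20]
  [14, 21, 10, 0, 19, 15]
  [-9, -2, 7, 3, 0, 7]
  [∞, ∞, ∞, ∞, ∞, 0]
D(4):
  [0, 7, 16, 12, 31, 27]
  [27, 0, 23, 13, 32, 28]
  [10, 17, 0, -4, 15, 11]
  [14, 21, 10, 0, 19, 15]
  [-9, -2, 7, 3, 0, 7]
  [∞, ∞, ∞, ∞, ∞, 0]
D(5):
  [0, 7, 16, 12, 31, 27]
  [23, 0, 23, 13, 32, 28]
  [6, 13, 0, -4, 15, 11]
  [10, 17, 10, 0, 19, 15]
  [-9, -2, 7, 3, 0, 7]
  [∞, ∞, ∞, ∞, ∞, 0]
D(6):
  [0, 7, 16, 12, 31, 27]
  [23, 0, 23, 13, 32, 28]
  [6, 13, 0, -4, 15, 11]
  [10, 17, 10, 0, 19, 15]
  [-9, -2, 7, 3, 0, 7]
  [∞, ∞, ∞, ∞, ∞, 0]
Answer: M* = [[0, 7, 16, 12, 31, 27], [23, 0, 23, 13, 32, 28], [6, 13, 0, -4, 15, 11], [10, 17, 10, 0, 19, 15], [-9, -2, 7, 3, 0, 7], [∞, ∞, ∞, ∞, ∞, 0]]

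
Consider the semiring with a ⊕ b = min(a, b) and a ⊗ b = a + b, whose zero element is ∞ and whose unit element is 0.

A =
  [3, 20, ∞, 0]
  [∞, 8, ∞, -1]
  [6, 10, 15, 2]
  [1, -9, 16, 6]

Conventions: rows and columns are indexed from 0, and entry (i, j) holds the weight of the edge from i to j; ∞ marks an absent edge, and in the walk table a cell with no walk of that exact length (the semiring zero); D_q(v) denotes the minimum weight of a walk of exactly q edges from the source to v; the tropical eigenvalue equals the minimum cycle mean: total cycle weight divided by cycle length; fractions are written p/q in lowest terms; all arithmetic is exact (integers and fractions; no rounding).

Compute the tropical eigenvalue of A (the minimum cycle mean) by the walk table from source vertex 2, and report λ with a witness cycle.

q=0: [∞, ∞, 0, ∞]
q=1: [6, 10, 15, 2]
q=2: [3, -7, 18, 6]
q=3: [6, -3, 22, -8]
q=4: [-7, -17, 8, -4]
Optimal cycle mean attained by: cycle 1->3->1, total (-1) + (-9), length 2.
Answer: λ = -5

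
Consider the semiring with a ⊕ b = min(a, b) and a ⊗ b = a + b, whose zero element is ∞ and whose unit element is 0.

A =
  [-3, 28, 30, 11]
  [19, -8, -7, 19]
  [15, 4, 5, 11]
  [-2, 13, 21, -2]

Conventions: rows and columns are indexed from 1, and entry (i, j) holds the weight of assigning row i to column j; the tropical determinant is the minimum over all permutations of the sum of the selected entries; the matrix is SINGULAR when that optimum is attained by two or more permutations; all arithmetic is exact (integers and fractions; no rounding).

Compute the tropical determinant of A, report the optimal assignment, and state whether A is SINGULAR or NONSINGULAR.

σ = (1, 2, 3, 4): (-3) + (-8) + 5 + (-2) = -8
σ = (1, 2, 4, 3): (-3) + (-8) + 11 + 21 = 21
σ = (1, 3, 2, 4): (-3) + (-7) + 4 + (-2) = -8
σ = (1, 3, 4, 2): (-3) + (-7) + 11 + 13 = 14
σ = (1, 4, 2, 3): (-3) + 19 + 4 + 21 = 41
σ = (1, 4, 3, 2): (-3) + 19 + 5 + 13 = 34
σ = (2, 1, 3, 4): 28 + 19 + 5 + (-2) = 50
σ = (2, 1, 4, 3): 28 + 19 + 11 + 21 = 79
σ = (2, 3, 1, 4): 28 + (-7) + 15 + (-2) = 34
σ = (2, 3, 4, 1): 28 + (-7) + 11 + (-2) = 30
σ = (2, 4, 1, 3): 28 + 19 + 15 + 21 = 83
σ = (2, 4, 3, 1): 28 + 19 + 5 + (-2) = 50
σ = (3, 1, 2, 4): 30 + 19 + 4 + (-2) = 51
σ = (3, 1, 4, 2): 30 + 19 + 11 + 13 = 73
σ = (3, 2, 1, 4): 30 + (-8) + 15 + (-2) = 35
σ = (3, 2, 4, 1): 30 + (-8) + 11 + (-2) = 31
σ = (3, 4, 1, 2): 30 + 19 + 15 + 13 = 77
σ = (3, 4, 2, 1): 30 + 19 + 4 + (-2) = 51
σ = (4, 1, 2, 3): 11 + 19 + 4 + 21 = 55
σ = (4, 1, 3, 2): 11 + 19 + 5 + 13 = 48
σ = (4, 2, 1, 3): 11 + (-8) + 15 + 21 = 39
σ = (4, 2, 3, 1): 11 + (-8) + 5 + (-2) = 6
σ = (4, 3, 1, 2): 11 + (-7) + 15 + 13 = 32
σ = (4, 3, 2, 1): 11 + (-7) + 4 + (-2) = 6
Optimal value attained by: σ = (1, 2, 3, 4).
Answer: det⊕(A) = -8; verdict: SINGULAR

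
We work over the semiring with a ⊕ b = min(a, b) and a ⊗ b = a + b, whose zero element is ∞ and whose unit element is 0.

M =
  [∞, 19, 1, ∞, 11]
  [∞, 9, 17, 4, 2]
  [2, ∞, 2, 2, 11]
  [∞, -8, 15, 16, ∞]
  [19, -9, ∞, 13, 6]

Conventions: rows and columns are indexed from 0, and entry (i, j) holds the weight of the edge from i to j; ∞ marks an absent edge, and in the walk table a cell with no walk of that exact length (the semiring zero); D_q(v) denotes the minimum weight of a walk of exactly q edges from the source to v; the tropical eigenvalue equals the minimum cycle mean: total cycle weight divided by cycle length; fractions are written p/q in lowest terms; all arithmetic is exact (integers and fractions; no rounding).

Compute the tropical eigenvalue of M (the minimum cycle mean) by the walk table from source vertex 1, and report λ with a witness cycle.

q=0: [∞, 0, ∞, ∞, ∞]
q=1: [∞, 9, 17, 4, 2]
q=2: [19, -7, 19, 13, 8]
q=3: [21, -1, 10, -3, -5]
q=4: [12, -14, 12, 3, 1]
q=5: [14, -8, 3, -10, -12]
Optimal cycle mean attained by: cycle 1->4->1, total 2 + (-9), length 2.
Answer: λ = -7/2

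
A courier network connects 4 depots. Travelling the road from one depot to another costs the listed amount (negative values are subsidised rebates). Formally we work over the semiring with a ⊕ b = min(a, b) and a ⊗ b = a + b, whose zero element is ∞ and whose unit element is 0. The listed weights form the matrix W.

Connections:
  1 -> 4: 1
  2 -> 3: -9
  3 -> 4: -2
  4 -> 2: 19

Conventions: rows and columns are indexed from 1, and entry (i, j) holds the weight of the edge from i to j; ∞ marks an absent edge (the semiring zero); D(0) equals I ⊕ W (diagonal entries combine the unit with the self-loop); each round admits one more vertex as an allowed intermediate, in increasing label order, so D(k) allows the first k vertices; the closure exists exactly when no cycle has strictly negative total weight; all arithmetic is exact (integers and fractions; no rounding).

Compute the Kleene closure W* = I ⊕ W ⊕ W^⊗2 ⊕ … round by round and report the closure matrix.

D(0):
  [0, ∞, ∞, 1]
  [∞, 0, -9, ∞]
  [∞, ∞, 0, -2]
  [∞, 19, ∞, 0]
D(1):
  [0, ∞, ∞, 1]
  [∞, 0, -9, ∞]
  [∞, ∞, 0, -2]
  [∞, 19, ∞, 0]
D(2):
  [0, ∞, ∞, 1]
  [∞, 0, -9, ∞]
  [∞, ∞, 0, -2]
  [∞, 19, 10, 0]
D(3):
  [0, ∞, ∞, 1]
  [∞, 0, -9, -11]
  [∞, ∞, 0, -2]
  [∞, 19, 10, 0]
D(4):
  [0, 20, 11, 1]
  [∞, 0, -9, -11]
  [∞, 17, 0, -2]
  [∞, 19, 10, 0]
Answer: W* = [[0, 20, 11, 1], [∞, 0, -9, -11], [∞, 17, 0, -2], [∞, 19, 10, 0]]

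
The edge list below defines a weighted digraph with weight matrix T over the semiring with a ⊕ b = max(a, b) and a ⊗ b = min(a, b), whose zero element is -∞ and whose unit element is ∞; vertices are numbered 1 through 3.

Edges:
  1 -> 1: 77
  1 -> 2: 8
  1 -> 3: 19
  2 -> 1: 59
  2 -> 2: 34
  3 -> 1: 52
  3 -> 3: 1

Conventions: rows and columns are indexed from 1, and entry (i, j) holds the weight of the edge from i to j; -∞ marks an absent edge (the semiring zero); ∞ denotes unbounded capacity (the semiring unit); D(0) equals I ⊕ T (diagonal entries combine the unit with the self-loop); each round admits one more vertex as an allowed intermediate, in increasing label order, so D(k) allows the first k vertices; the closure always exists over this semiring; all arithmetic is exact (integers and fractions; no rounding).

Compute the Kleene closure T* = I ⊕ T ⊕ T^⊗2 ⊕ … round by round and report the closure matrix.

D(0):
  [∞, 8, 19]
  [59, ∞, -∞]
  [52, -∞, ∞]
D(1):
  [∞, 8, 19]
  [59, ∞, 19]
  [52, 8, ∞]
D(2):
  [∞, 8, 19]
  [59, ∞, 19]
  [52, 8, ∞]
D(3):
  [∞, 8, 19]
  [59, ∞, 19]
  [52, 8, ∞]
Answer: T* = [[∞, 8, 19], [59, ∞, 19], [52, 8, ∞]]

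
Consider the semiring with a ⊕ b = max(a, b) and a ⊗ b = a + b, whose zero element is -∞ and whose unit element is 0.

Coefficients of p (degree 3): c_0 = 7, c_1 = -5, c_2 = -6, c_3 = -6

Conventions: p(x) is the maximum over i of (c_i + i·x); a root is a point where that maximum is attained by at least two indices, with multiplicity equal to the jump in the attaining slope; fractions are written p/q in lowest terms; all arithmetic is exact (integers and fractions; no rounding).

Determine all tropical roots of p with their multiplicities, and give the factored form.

hull edge (i=0, c=7) to (i=3, c=-6): slope -13/3, span 3
Factored form: p(x) = -6 ⊗ (x ⊕ 13/3) ⊗ (x ⊕ 13/3) ⊗ (x ⊕ 13/3)
Answer: roots = 13/3 (mult 3)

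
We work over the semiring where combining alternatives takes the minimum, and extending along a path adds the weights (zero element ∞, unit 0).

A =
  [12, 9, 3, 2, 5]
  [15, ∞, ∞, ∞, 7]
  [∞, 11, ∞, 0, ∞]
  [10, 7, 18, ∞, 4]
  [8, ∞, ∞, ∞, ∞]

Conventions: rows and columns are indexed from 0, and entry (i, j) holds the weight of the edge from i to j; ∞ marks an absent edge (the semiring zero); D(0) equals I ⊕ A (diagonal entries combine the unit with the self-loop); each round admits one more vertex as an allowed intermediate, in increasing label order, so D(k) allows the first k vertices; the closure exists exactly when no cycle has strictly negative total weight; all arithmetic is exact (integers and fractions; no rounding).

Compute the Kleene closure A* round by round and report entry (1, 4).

D(0):
  [0, 9, 3, 2, 5]
  [15, 0, ∞, ∞, 7]
  [∞, 11, 0, 0, ∞]
  [10, 7, 18, 0, 4]
  [8, ∞, ∞, ∞, 0]
D(1):
  [0, 9, 3, 2, 5]
  [15, 0, 18, 17, 7]
  [∞, 11, 0, 0, ∞]
  [10, 7, 13, 0, 4]
  [8, 17, 11, 10, 0]
D(2):
  [0, 9, 3, 2, 5]
  [15, 0, 18, 17, 7]
  [26, 11, 0, 0, 18]
  [10, 7, 13, 0, 4]
  [8, 17, 11, 10, 0]
D(3):
  [0, 9, 3, 2, 5]
  [15, 0, 18, 17, 7]
  [26, 11, 0, 0, 18]
  [10, 7, 13, 0, 4]
  [8, 17, 11, 10, 0]
D(4):
  [0, 9, 3, 2, 5]
  [15, 0, 18, 17, 7]
  [10, 7, 0, 0, 4]
  [10, 7, 13, 0, 4]
  [8, 17, 11, 10, 0]
D(5):
  [0, 9, 3, 2, 5]
  [15, 0, 18, 17, 7]
  [10, 7, 0, 0, 4]
  [10, 7, 13, 0, 4]
  [8, 17, 11, 10, 0]
Answer: A*[1][4] = 7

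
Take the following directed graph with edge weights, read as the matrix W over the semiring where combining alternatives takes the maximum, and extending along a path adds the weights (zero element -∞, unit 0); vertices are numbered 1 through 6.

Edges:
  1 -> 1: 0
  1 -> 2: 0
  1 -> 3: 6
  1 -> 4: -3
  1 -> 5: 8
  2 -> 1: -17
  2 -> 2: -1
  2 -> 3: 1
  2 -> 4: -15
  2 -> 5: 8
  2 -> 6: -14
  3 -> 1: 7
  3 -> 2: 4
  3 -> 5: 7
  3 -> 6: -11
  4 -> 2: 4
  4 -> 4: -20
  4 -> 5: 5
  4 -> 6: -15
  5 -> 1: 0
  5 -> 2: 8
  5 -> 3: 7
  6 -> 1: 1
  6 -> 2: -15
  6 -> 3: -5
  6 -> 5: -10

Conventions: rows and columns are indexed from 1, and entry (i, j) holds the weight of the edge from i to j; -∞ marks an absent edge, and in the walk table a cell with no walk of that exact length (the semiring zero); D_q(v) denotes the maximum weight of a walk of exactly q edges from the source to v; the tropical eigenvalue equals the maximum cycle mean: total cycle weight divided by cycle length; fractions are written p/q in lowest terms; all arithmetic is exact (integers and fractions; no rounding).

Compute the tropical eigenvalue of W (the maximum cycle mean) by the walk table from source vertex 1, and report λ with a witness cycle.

q=0: [0, -∞, -∞, -∞, -∞, -∞]
q=1: [0, 0, 6, -3, 8, -∞]
q=2: [13, 16, 15, -3, 13, -5]
q=3: [22, 21, 20, 10, 24, 4]
q=4: [27, 32, 31, 19, 30, 9]
q=5: [38, 38, 37, 24, 40, 20]
q=6: [44, 48, 47, 35, 46, 26]
Optimal cycle mean attained by: cycle 2->5->2, total 8 + 8, length 2.
Answer: λ = 8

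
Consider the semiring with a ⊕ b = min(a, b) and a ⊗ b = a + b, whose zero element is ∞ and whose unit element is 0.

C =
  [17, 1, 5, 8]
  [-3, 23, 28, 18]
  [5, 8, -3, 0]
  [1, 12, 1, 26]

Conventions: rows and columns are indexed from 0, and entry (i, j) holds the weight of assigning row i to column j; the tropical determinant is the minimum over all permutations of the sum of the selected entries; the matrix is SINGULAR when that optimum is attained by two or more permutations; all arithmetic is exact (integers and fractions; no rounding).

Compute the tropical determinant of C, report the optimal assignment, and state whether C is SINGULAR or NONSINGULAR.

σ = (0, 1, 2, 3): 17 + 23 + (-3) + 26 = 63
σ = (0, 1, 3, 2): 17 + 23 + 0 + 1 = 41
σ = (0, 2, 1, 3): 17 + 28 + 8 + 26 = 79
σ = (0, 2, 3, 1): 17 + 28 + 0 + 12 = 57
σ = (0, 3, 1, 2): 17 + 18 + 8 + 1 = 44
σ = (0, 3, 2, 1): 17 + 18 + (-3) + 12 = 44
σ = (1, 0, 2, 3): 1 + (-3) + (-3) + 26 = 21
σ = (1, 0, 3, 2): 1 + (-3) + 0 + 1 = -1
σ = (1, 2, 0, 3): 1 + 28 + 5 + 26 = 60
σ = (1, 2, 3, 0): 1 + 28 + 0 + 1 = 30
σ = (1, 3, 0, 2): 1 + 18 + 5 + 1 = 25
σ = (1, 3, 2, 0): 1 + 18 + (-3) + 1 = 17
σ = (2, 0, 1, 3): 5 + (-3) + 8 + 26 = 36
σ = (2, 0, 3, 1): 5 + (-3) + 0 + 12 = 14
σ = (2, 1, 0, 3): 5 + 23 + 5 + 26 = 59
σ = (2, 1, 3, 0): 5 + 23 + 0 + 1 = 29
σ = (2, 3, 0, 1): 5 + 18 + 5 + 12 = 40
σ = (2, 3, 1, 0): 5 + 18 + 8 + 1 = 32
σ = (3, 0, 1, 2): 8 + (-3) + 8 + 1 = 14
σ = (3, 0, 2, 1): 8 + (-3) + (-3) + 12 = 14
σ = (3, 1, 0, 2): 8 + 23 + 5 + 1 = 37
σ = (3, 1, 2, 0): 8 + 23 + (-3) + 1 = 29
σ = (3, 2, 0, 1): 8 + 28 + 5 + 12 = 53
σ = (3, 2, 1, 0): 8 + 28 + 8 + 1 = 45
Optimal value attained by: σ = (1, 0, 3, 2).
Answer: det⊕(C) = -1; verdict: NONSINGULAR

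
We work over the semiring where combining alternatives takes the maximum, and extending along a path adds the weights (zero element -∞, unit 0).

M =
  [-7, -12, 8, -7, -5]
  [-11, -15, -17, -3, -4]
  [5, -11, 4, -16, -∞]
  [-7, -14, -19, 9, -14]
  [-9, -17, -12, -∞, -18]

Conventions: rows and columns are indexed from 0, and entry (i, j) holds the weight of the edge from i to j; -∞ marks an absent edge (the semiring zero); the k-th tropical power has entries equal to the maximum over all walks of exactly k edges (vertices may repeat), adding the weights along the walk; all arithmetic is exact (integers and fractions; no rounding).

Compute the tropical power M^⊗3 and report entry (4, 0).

M^⊗2:
  [13, -3, 12, 2, -12]
  [-10, -17, -3, 6, -16]
  [9, -7, 13, -2, 0]
  [2, -5, 1, 18, -5]
  [-7, -21, -1, -16, -14]
M^⊗3:
  [17, 1, 21, 11, 8]
  [2, -8, 1, 15, -8]
  [18, 2, 17, 7, 4]
  [11, 4, 10, 27, 4]
  [4, -12, 3, -7, -12]
Key observation: the optimum is the walk 4->0->2->0, with weight (-9) + 8 + 5 = 4.
Optimal value attained by: walk 4->0->2->0.
Answer: (M^⊗3)[4][0] = 4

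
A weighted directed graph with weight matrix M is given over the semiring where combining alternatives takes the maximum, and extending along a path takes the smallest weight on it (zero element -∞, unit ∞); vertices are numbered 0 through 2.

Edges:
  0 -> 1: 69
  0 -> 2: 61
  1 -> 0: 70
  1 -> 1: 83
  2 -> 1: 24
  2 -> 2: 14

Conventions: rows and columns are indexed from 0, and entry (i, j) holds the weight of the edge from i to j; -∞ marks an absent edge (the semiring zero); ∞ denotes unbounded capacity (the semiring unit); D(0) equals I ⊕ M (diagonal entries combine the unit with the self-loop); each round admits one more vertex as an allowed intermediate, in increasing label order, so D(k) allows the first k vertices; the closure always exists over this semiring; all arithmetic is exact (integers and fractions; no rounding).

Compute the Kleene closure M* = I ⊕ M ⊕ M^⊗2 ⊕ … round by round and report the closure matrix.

D(0):
  [∞, 69, 61]
  [70, ∞, -∞]
  [-∞, 24, ∞]
D(1):
  [∞, 69, 61]
  [70, ∞, 61]
  [-∞, 24, ∞]
D(2):
  [∞, 69, 61]
  [70, ∞, 61]
  [24, 24, ∞]
D(3):
  [∞, 69, 61]
  [70, ∞, 61]
  [24, 24, ∞]
Answer: M* = [[∞, 69, 61], [70, ∞, 61], [24, 24, ∞]]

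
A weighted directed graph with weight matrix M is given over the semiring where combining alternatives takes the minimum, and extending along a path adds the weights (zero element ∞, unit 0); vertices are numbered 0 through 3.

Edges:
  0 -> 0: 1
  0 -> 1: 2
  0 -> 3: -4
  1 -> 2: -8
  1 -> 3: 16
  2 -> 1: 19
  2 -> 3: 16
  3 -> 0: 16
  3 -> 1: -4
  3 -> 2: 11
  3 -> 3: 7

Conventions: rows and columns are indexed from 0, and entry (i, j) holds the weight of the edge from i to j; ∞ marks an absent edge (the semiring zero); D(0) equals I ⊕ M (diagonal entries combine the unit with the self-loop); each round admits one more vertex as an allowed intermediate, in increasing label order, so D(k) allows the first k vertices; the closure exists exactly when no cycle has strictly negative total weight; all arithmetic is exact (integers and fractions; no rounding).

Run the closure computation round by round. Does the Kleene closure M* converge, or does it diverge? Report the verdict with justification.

D(0):
  [0, 2, ∞, -4]
  [∞, 0, -8, 16]
  [∞, 19, 0, 16]
  [16, -4, 11, 0]
D(1):
  [0, 2, ∞, -4]
  [∞, 0, -8, 16]
  [∞, 19, 0, 16]
  [16, -4, 11, 0]
D(2):
  [0, 2, -6, -4]
  [∞, 0, -8, 16]
  [∞, 19, 0, 16]
  [16, -4, -12, 0]
D(3):
  [0, 2, -6, -4]
  [∞, 0, -8, 8]
  [∞, 19, 0, 16]
  [16, -4, -12, 0]
D(4):
  [0, -8, -16, -4]
  [24, 0, -8, 8]
  [32, 12, 0, 16]
  [16, -4, -12, 0]
Key observation: every diagonal entry stays at the unit through all rounds, so no improving cycle exists.
Answer: CONVERGES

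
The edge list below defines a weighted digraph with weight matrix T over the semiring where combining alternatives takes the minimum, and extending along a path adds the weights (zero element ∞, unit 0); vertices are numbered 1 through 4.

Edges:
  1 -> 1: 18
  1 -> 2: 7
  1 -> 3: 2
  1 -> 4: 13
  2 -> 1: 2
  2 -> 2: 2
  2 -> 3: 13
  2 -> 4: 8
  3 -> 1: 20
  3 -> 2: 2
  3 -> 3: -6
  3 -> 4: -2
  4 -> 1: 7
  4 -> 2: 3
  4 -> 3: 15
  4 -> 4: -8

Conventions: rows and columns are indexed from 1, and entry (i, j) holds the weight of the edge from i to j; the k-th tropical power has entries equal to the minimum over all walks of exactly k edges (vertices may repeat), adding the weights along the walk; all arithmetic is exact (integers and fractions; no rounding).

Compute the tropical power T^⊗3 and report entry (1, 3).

T^⊗2:
  [9, 4, -4, 0]
  [4, 4, 4, 0]
  [4, -4, -12, -10]
  [-1, -5, 7, -16]
T^⊗3:
  [6, -2, -10, -8]
  [6, 3, -2, -8]
  [-3, -10, -18, -18]
  [-9, -13, -1, -24]
Key observation: the optimum is the walk 1->3->3->3, with weight 2 + (-6) + (-6) = -10.
Optimal value attained by: walk 1->3->3->3.
Answer: (T^⊗3)[1][3] = -10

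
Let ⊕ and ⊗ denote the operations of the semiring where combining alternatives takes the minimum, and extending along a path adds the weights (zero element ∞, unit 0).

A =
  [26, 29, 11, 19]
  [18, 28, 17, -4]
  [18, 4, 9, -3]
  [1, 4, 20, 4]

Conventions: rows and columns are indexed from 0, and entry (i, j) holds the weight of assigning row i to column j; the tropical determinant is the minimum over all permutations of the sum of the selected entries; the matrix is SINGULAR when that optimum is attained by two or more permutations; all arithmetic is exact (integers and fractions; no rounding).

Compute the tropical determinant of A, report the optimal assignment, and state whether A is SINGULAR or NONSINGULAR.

σ = (0, 1, 2, 3): 26 + 28 + 9 + 4 = 67
σ = (0, 1, 3, 2): 26 + 28 + (-3) + 20 = 71
σ = (0, 2, 1, 3): 26 + 17 + 4 + 4 = 51
σ = (0, 2, 3, 1): 26 + 17 + (-3) + 4 = 44
σ = (0, 3, 1, 2): 26 + (-4) + 4 + 20 = 46
σ = (0, 3, 2, 1): 26 + (-4) + 9 + 4 = 35
σ = (1, 0, 2, 3): 29 + 18 + 9 + 4 = 60
σ = (1, 0, 3, 2): 29 + 18 + (-3) + 20 = 64
σ = (1, 2, 0, 3): 29 + 17 + 18 + 4 = 68
σ = (1, 2, 3, 0): 29 + 17 + (-3) + 1 = 44
σ = (1, 3, 0, 2): 29 + (-4) + 18 + 20 = 63
σ = (1, 3, 2, 0): 29 + (-4) + 9 + 1 = 35
σ = (2, 0, 1, 3): 11 + 18 + 4 + 4 = 37
σ = (2, 0, 3, 1): 11 + 18 + (-3) + 4 = 30
σ = (2, 1, 0, 3): 11 + 28 + 18 + 4 = 61
σ = (2, 1, 3, 0): 11 + 28 + (-3) + 1 = 37
σ = (2, 3, 0, 1): 11 + (-4) + 18 + 4 = 29
σ = (2, 3, 1, 0): 11 + (-4) + 4 + 1 = 12
σ = (3, 0, 1, 2): 19 + 18 + 4 + 20 = 61
σ = (3, 0, 2, 1): 19 + 18 + 9 + 4 = 50
σ = (3, 1, 0, 2): 19 + 28 + 18 + 20 = 85
σ = (3, 1, 2, 0): 19 + 28 + 9 + 1 = 57
σ = (3, 2, 0, 1): 19 + 17 + 18 + 4 = 58
σ = (3, 2, 1, 0): 19 + 17 + 4 + 1 = 41
Optimal value attained by: σ = (2, 3, 1, 0).
Answer: det⊕(A) = 12; verdict: NONSINGULAR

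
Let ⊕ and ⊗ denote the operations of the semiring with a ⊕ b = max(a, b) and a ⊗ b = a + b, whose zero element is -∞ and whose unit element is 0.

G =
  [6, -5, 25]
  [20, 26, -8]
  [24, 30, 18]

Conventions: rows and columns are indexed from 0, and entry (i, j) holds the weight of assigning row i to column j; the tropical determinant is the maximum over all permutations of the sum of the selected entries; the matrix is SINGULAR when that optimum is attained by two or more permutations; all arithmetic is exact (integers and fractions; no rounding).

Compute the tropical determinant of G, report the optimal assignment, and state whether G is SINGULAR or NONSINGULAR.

σ = (0, 1, 2): 6 + 26 + 18 = 50
σ = (0, 2, 1): 6 + (-8) + 30 = 28
σ = (1, 0, 2): (-5) + 20 + 18 = 33
σ = (1, 2, 0): (-5) + (-8) + 24 = 11
σ = (2, 0, 1): 25 + 20 + 30 = 75
σ = (2, 1, 0): 25 + 26 + 24 = 75
Optimal value attained by: σ = (2, 0, 1).
Answer: det⊕(G) = 75; verdict: SINGULAR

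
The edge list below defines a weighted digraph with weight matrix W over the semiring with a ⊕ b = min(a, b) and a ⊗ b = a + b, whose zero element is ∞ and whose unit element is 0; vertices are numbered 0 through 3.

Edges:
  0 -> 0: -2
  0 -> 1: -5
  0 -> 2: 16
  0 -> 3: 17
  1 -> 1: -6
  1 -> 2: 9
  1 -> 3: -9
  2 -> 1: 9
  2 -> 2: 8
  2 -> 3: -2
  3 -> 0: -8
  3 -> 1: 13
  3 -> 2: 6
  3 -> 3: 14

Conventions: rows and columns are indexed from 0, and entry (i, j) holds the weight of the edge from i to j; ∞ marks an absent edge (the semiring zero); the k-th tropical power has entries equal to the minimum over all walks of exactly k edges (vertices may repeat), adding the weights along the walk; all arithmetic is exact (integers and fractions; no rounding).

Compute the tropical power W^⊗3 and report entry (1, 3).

W^⊗2:
  [-4, -11, 4, -14]
  [-17, -12, -3, -15]
  [-10, 3, 4, 0]
  [-10, -13, 8, 4]
W^⊗3:
  [-22, -17, -8, -20]
  [-23, -22, -9, -21]
  [-12, -15, 6, -6]
  [-12, -19, -4, -22]
Key observation: the optimum is the walk 1->1->1->3, with weight (-6) + (-6) + (-9) = -21.
Optimal value attained by: walk 1->1->1->3.
Answer: (W^⊗3)[1][3] = -21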